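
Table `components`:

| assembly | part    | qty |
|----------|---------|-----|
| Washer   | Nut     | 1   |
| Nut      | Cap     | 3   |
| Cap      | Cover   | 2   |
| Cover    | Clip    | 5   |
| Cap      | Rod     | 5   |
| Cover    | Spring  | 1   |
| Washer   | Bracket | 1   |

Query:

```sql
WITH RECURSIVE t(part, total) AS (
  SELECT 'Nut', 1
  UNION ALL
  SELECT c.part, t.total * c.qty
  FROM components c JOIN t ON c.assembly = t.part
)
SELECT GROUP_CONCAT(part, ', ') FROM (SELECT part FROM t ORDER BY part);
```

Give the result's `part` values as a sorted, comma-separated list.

Cap, Clip, Cover, Nut, Rod, Spring

Base: (Nut, total=1).
Iteration 1: components of {Nut} -> Cap = 1*3 = 3.
Iteration 2: components of {Cap} -> Cover = 3*2 = 6, Rod = 3*5 = 15.
Iteration 3: components of {Cover,Rod} -> Clip = 6*5 = 30, Spring = 6*1 = 6.
Iteration 4: no further components; recursion stops.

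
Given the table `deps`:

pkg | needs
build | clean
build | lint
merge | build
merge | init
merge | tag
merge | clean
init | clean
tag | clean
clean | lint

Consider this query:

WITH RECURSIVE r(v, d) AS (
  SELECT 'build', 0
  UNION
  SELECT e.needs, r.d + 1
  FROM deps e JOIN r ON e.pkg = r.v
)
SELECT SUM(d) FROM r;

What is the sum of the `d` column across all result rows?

4

Base: (build, d=0).
Iteration 1: edges from {build} -> (clean, d=1), (lint, d=1).
Iteration 2: edges from {clean,lint} -> (lint, d=2).
Iteration 3: no outgoing edges from {lint}; recursion stops.
SUM(d) = 0 + 1 + 1 + 2 = 4.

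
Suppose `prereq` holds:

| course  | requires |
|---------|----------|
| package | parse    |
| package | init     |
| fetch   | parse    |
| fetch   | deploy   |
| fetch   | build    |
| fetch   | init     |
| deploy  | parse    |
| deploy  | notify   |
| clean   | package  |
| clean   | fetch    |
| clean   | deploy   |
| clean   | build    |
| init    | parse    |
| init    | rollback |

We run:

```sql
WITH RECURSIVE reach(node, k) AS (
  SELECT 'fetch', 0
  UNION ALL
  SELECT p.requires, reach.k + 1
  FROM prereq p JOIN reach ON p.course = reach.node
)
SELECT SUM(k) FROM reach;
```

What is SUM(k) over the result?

12

Base: (fetch, k=0).
Iteration 1: edges from {fetch} -> (build, k=1), (deploy, k=1), (init, k=1), (parse, k=1).
Iteration 2: edges from {build,deploy,init,parse} -> (notify, k=2), (parse, k=2) x2, (rollback, k=2). [UNION ALL keeps all 4 new rows, including repeats]
Iteration 3: no outgoing edges from {notify,parse,rollback}; recursion stops.
SUM(k) = 0 + 1 + 1 + 1 + 1 + 2 + 2 + 2 + 2 = 12.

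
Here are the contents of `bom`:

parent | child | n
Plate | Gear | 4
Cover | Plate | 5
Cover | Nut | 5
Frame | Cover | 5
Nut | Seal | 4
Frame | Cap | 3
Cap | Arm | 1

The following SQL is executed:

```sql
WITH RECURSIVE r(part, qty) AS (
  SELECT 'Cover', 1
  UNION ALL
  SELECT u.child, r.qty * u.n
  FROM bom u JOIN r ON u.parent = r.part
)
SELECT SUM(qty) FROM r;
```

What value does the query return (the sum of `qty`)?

51

Base: (Cover, qty=1).
Iteration 1: components of {Cover} -> Nut = 1*5 = 5, Plate = 1*5 = 5.
Iteration 2: components of {Nut,Plate} -> Gear = 5*4 = 20, Seal = 5*4 = 20.
Iteration 3: no further components; recursion stops.
SUM(qty) = 1 + 5 + 5 + 20 + 20 = 51.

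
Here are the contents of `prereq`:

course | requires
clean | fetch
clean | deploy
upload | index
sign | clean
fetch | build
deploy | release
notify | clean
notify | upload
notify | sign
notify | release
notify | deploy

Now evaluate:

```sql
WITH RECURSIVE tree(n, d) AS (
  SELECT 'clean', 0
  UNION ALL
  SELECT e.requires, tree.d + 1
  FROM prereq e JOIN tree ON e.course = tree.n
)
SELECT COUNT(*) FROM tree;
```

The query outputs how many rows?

Base: (clean, d=0).
Iteration 1: edges from {clean} -> (deploy, d=1), (fetch, d=1).
Iteration 2: edges from {deploy,fetch} -> (build, d=2), (release, d=2).
Iteration 3: no outgoing edges from {build,release}; recursion stops.
Total rows emitted: 5.

5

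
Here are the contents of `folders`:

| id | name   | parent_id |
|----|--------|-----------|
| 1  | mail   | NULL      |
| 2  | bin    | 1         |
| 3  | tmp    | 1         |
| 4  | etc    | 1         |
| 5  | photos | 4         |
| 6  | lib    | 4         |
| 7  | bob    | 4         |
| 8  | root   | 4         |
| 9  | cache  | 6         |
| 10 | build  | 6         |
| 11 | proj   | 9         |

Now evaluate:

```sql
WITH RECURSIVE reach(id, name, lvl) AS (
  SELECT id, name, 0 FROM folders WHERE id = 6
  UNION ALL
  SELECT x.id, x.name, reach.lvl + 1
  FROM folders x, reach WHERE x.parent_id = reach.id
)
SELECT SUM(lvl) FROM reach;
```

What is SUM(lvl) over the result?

4

Base: id=6 (lib) at lvl 0.
Iteration 1: rows with parent_id in {6} -> cache (id 9, lvl 1), build (id 10, lvl 1).
Iteration 2: rows with parent_id in {9,10} -> proj (id 11, lvl 2).
Iteration 3: no rows with parent_id in {11}; recursion stops.
SUM(lvl) = 0 + 1 + 1 + 2 = 4.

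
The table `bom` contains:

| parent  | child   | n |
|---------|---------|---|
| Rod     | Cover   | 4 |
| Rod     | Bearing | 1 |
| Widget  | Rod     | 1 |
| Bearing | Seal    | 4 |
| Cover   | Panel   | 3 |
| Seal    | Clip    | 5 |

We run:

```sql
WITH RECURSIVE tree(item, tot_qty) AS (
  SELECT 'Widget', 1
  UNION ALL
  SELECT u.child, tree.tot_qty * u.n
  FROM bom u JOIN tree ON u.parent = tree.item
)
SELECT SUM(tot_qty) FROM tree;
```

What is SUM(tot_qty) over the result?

Base: (Widget, tot_qty=1).
Iteration 1: components of {Widget} -> Rod = 1*1 = 1.
Iteration 2: components of {Rod} -> Bearing = 1*1 = 1, Cover = 1*4 = 4.
Iteration 3: components of {Bearing,Cover} -> Panel = 4*3 = 12, Seal = 1*4 = 4.
Iteration 4: components of {Panel,Seal} -> Clip = 4*5 = 20.
Iteration 5: no further components; recursion stops.
SUM(tot_qty) = 1 + 1 + 1 + 4 + 4 + 12 + 20 = 43.

43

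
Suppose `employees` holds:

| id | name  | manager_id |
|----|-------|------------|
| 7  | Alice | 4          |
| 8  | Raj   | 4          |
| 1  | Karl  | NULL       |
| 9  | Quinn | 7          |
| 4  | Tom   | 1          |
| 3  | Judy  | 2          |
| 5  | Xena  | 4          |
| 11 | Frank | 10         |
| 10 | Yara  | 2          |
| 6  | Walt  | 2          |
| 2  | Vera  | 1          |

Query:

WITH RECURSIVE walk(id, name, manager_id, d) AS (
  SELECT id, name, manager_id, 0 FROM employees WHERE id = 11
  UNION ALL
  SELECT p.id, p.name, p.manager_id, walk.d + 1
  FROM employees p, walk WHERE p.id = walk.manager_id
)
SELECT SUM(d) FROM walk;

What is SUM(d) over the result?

Base: id=11 (Frank), manager_id=10, d 0.
Iteration 1: join on id=10 -> Yara (id 10, manager_id=2, d 1).
Iteration 2: join on id=2 -> Vera (id 2, manager_id=1, d 2).
Iteration 3: join on id=1 -> Karl (id 1, manager_id=NULL, d 3).
Iteration 4: manager_id is NULL; no match; recursion stops.
SUM(d) = 0 + 1 + 2 + 3 = 6.

6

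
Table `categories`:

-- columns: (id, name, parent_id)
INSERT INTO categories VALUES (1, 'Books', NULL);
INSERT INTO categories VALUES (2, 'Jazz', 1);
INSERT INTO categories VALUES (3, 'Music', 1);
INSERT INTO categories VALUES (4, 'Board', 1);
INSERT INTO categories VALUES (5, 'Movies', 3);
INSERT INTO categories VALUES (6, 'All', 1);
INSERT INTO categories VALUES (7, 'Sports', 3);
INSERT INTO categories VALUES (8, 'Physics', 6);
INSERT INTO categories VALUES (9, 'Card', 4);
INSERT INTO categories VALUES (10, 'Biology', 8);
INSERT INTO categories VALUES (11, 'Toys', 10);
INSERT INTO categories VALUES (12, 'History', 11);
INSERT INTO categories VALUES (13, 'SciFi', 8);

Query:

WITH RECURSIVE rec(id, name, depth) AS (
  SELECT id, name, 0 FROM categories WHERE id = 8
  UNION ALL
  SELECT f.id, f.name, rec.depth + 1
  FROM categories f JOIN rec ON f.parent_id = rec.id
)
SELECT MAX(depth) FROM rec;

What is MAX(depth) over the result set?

3

Base: id=8 (Physics) at depth 0.
Iteration 1: rows with parent_id in {8} -> Biology (id 10, depth 1), SciFi (id 13, depth 1).
Iteration 2: rows with parent_id in {10,13} -> Toys (id 11, depth 2).
Iteration 3: rows with parent_id in {11} -> History (id 12, depth 3).
Iteration 4: no rows with parent_id in {12}; recursion stops.
depth values: 0, 1, 1, 2, 3; the maximum is 3.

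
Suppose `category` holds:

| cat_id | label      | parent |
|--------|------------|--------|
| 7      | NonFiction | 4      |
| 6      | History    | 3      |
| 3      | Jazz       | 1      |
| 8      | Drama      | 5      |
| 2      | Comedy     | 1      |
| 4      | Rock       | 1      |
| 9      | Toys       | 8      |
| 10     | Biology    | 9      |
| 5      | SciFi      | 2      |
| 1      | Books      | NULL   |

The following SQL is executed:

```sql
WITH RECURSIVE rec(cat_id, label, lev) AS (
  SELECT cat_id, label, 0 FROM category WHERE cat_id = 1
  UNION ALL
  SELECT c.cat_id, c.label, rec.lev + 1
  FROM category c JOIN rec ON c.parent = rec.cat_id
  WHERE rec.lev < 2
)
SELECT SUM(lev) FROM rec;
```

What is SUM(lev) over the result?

Base: cat_id=1 (Books) at lev 0.
Iteration 1: rows with parent in {1} -> Comedy (id 2, lev 1), Jazz (id 3, lev 1), Rock (id 4, lev 1).
Iteration 2: rows with parent in {2,3,4} -> SciFi (id 5, lev 2), History (id 6, lev 2), NonFiction (id 7, lev 2).
Iteration 3: lev < 2 fails for all current rows; recursion stops.
SUM(lev) = 0 + 1 + 1 + 1 + 2 + 2 + 2 = 9.

9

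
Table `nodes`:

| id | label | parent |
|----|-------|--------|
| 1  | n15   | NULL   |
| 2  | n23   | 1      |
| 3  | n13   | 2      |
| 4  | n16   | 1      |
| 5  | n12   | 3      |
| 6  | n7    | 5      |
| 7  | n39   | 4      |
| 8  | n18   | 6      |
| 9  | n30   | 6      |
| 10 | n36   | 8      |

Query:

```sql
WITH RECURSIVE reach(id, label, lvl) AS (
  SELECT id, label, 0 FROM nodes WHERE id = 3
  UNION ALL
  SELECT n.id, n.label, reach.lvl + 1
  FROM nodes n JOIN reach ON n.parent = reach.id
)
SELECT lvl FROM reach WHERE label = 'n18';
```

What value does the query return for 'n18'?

3

Base: id=3 (n13) at lvl 0.
Iteration 1: rows with parent in {3} -> n12 (id 5, lvl 1).
Iteration 2: rows with parent in {5} -> n7 (id 6, lvl 2).
Iteration 3: rows with parent in {6} -> n18 (id 8, lvl 3), n30 (id 9, lvl 3).
Iteration 4: rows with parent in {8,9} -> n36 (id 10, lvl 4).
Iteration 5: no rows with parent in {10}; recursion stops.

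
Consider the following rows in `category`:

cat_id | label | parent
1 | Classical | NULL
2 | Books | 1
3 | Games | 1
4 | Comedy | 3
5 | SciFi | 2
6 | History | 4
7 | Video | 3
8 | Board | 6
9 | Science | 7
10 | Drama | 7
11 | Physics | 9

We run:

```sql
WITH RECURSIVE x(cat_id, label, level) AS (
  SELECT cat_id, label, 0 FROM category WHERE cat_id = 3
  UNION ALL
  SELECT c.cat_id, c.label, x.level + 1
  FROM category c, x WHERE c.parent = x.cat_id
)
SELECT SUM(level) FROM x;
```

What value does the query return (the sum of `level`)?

14

Base: cat_id=3 (Games) at level 0.
Iteration 1: rows with parent in {3} -> Comedy (id 4, level 1), Video (id 7, level 1).
Iteration 2: rows with parent in {4,7} -> History (id 6, level 2), Science (id 9, level 2), Drama (id 10, level 2).
Iteration 3: rows with parent in {6,9,10} -> Board (id 8, level 3), Physics (id 11, level 3).
Iteration 4: no rows with parent in {8,11}; recursion stops.
SUM(level) = 0 + 1 + 1 + 2 + 2 + 2 + 3 + 3 = 14.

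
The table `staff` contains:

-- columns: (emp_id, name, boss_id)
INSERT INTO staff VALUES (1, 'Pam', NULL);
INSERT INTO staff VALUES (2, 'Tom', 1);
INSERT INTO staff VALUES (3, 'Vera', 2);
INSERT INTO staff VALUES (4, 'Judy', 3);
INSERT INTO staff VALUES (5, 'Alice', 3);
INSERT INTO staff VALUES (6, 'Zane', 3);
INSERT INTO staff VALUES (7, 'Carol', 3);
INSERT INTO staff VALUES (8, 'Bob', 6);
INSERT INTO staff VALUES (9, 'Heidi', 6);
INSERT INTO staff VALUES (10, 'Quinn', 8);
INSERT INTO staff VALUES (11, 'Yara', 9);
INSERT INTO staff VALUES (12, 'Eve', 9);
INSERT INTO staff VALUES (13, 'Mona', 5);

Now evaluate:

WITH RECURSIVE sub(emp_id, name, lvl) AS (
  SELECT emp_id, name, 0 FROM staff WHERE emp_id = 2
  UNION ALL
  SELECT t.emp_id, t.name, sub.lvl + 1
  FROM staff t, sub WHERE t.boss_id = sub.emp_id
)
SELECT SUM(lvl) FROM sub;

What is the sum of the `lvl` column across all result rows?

30

Base: emp_id=2 (Tom) at lvl 0.
Iteration 1: rows with boss_id in {2} -> Vera (id 3, lvl 1).
Iteration 2: rows with boss_id in {3} -> Judy (id 4, lvl 2), Alice (id 5, lvl 2), Zane (id 6, lvl 2), Carol (id 7, lvl 2).
Iteration 3: rows with boss_id in {4,5,6,7} -> Bob (id 8, lvl 3), Heidi (id 9, lvl 3), Mona (id 13, lvl 3).
Iteration 4: rows with boss_id in {8,9,13} -> Quinn (id 10, lvl 4), Yara (id 11, lvl 4), Eve (id 12, lvl 4).
Iteration 5: no rows with boss_id in {10,11,12}; recursion stops.
SUM(lvl) = 0 + 1 + 2 + 2 + 2 + 2 + 3 + 3 + 3 + 4 + 4 + 4 = 30.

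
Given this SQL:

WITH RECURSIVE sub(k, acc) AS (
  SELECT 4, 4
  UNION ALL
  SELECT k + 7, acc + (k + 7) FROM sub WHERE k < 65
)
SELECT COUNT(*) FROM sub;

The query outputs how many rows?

10

Base: k=4, acc=4.
Iteration 1: 4 < 65 holds -> k = 4 + 7 = 11, acc = 4 + 11 = 15.
Iteration 2: 11 < 65 holds -> k = 11 + 7 = 18, acc = 15 + 18 = 33.
Iteration 3: 18 < 65 holds -> k = 18 + 7 = 25, acc = 33 + 25 = 58.
Iteration 4: 25 < 65 holds -> k = 25 + 7 = 32, acc = 58 + 32 = 90.
Iteration 5: 32 < 65 holds -> k = 32 + 7 = 39, acc = 90 + 39 = 129.
Iteration 6: 39 < 65 holds -> k = 39 + 7 = 46, acc = 129 + 46 = 175.
Iteration 7: 46 < 65 holds -> k = 46 + 7 = 53, acc = 175 + 53 = 228.
Iteration 8: 53 < 65 holds -> k = 53 + 7 = 60, acc = 228 + 60 = 288.
Iteration 9: 60 < 65 holds -> k = 60 + 7 = 67, acc = 288 + 67 = 355.
Iteration 10: 67 < 65 fails; recursion stops.
Total rows emitted: 10.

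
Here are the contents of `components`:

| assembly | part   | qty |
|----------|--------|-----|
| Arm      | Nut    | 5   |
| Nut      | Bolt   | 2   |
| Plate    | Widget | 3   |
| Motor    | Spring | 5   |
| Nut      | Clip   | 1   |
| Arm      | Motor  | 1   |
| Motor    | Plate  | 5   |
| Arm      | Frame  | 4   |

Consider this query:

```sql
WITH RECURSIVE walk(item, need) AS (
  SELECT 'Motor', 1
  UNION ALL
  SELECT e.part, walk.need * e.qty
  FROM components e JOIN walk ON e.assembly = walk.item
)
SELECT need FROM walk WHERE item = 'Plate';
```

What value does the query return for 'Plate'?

Base: (Motor, need=1).
Iteration 1: components of {Motor} -> Plate = 1*5 = 5, Spring = 1*5 = 5.
Iteration 2: components of {Plate,Spring} -> Widget = 5*3 = 15.
Iteration 3: no further components; recursion stops.

5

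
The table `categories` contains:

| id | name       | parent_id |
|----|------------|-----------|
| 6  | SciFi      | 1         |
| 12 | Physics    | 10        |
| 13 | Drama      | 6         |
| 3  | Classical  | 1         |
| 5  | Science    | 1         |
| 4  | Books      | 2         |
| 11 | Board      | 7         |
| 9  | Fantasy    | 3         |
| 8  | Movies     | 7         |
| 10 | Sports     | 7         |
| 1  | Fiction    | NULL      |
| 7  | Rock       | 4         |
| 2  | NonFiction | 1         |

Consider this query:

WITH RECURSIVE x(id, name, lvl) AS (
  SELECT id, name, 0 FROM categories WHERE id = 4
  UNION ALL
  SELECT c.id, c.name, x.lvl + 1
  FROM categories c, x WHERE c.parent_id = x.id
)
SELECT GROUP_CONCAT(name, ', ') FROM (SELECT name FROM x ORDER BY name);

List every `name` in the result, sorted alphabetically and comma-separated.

Base: id=4 (Books) at lvl 0.
Iteration 1: rows with parent_id in {4} -> Rock (id 7, lvl 1).
Iteration 2: rows with parent_id in {7} -> Movies (id 8, lvl 2), Sports (id 10, lvl 2), Board (id 11, lvl 2).
Iteration 3: rows with parent_id in {8,10,11} -> Physics (id 12, lvl 3).
Iteration 4: no rows with parent_id in {12}; recursion stops.

Board, Books, Movies, Physics, Rock, Sports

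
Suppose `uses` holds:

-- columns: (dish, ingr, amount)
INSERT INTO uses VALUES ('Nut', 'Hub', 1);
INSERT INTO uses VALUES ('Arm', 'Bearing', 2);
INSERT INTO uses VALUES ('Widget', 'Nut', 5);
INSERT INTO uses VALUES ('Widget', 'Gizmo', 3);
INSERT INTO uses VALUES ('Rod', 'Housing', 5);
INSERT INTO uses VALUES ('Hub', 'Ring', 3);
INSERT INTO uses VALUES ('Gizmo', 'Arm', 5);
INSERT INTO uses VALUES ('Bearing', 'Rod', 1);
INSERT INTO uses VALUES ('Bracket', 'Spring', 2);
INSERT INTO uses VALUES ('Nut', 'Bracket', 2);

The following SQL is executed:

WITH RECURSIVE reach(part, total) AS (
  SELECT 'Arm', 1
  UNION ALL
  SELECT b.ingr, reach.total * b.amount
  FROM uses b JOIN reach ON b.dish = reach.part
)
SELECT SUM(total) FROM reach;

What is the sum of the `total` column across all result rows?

Base: (Arm, total=1).
Iteration 1: components of {Arm} -> Bearing = 1*2 = 2.
Iteration 2: components of {Bearing} -> Rod = 2*1 = 2.
Iteration 3: components of {Rod} -> Housing = 2*5 = 10.
Iteration 4: no further components; recursion stops.
SUM(total) = 1 + 2 + 2 + 10 = 15.

15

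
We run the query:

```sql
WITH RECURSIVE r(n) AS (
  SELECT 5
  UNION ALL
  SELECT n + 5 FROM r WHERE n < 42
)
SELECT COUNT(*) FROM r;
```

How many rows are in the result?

9

Base: n=5.
Iteration 1: 5 < 42 holds -> n = 5 + 5 = 10.
Iteration 2: 10 < 42 holds -> n = 10 + 5 = 15.
Iteration 3: 15 < 42 holds -> n = 15 + 5 = 20.
Iteration 4: 20 < 42 holds -> n = 20 + 5 = 25.
Iteration 5: 25 < 42 holds -> n = 25 + 5 = 30.
Iteration 6: 30 < 42 holds -> n = 30 + 5 = 35.
Iteration 7: 35 < 42 holds -> n = 35 + 5 = 40.
Iteration 8: 40 < 42 holds -> n = 40 + 5 = 45.
Iteration 9: 45 < 42 fails; recursion stops.
Total rows emitted: 9.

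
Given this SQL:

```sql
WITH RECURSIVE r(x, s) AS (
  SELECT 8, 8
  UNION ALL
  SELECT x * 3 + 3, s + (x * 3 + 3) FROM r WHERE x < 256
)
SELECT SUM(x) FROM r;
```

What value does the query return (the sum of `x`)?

1142

Base: x=8, s=8.
Iteration 1: 8 < 256 holds -> x = 8 * 3 + 3 = 27, s = 8 + 27 = 35.
Iteration 2: 27 < 256 holds -> x = 27 * 3 + 3 = 84, s = 35 + 84 = 119.
Iteration 3: 84 < 256 holds -> x = 84 * 3 + 3 = 255, s = 119 + 255 = 374.
Iteration 4: 255 < 256 holds -> x = 255 * 3 + 3 = 768, s = 374 + 768 = 1142.
Iteration 5: 768 < 256 fails; recursion stops.
SUM(x) = 8 + 27 + 84 + 255 + 768 = 1142.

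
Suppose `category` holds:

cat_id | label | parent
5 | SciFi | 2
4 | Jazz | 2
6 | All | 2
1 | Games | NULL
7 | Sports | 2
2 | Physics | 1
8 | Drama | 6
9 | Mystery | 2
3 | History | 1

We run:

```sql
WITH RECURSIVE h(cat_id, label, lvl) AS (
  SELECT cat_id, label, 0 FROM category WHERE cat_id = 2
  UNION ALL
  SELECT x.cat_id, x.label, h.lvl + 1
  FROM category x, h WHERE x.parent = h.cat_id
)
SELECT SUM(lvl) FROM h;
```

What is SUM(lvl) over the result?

Base: cat_id=2 (Physics) at lvl 0.
Iteration 1: rows with parent in {2} -> Jazz (id 4, lvl 1), SciFi (id 5, lvl 1), All (id 6, lvl 1), Sports (id 7, lvl 1), Mystery (id 9, lvl 1).
Iteration 2: rows with parent in {4,5,6,7,9} -> Drama (id 8, lvl 2).
Iteration 3: no rows with parent in {8}; recursion stops.
SUM(lvl) = 0 + 1 + 1 + 1 + 1 + 1 + 2 = 7.

7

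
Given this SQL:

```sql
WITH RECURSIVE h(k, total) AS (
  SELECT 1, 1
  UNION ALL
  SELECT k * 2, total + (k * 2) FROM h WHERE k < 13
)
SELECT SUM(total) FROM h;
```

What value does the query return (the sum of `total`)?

57

Base: k=1, total=1.
Iteration 1: 1 < 13 holds -> k = 1 * 2 = 2, total = 1 + 2 = 3.
Iteration 2: 2 < 13 holds -> k = 2 * 2 = 4, total = 3 + 4 = 7.
Iteration 3: 4 < 13 holds -> k = 4 * 2 = 8, total = 7 + 8 = 15.
Iteration 4: 8 < 13 holds -> k = 8 * 2 = 16, total = 15 + 16 = 31.
Iteration 5: 16 < 13 fails; recursion stops.
SUM(total) = 1 + 3 + 7 + 15 + 31 = 57.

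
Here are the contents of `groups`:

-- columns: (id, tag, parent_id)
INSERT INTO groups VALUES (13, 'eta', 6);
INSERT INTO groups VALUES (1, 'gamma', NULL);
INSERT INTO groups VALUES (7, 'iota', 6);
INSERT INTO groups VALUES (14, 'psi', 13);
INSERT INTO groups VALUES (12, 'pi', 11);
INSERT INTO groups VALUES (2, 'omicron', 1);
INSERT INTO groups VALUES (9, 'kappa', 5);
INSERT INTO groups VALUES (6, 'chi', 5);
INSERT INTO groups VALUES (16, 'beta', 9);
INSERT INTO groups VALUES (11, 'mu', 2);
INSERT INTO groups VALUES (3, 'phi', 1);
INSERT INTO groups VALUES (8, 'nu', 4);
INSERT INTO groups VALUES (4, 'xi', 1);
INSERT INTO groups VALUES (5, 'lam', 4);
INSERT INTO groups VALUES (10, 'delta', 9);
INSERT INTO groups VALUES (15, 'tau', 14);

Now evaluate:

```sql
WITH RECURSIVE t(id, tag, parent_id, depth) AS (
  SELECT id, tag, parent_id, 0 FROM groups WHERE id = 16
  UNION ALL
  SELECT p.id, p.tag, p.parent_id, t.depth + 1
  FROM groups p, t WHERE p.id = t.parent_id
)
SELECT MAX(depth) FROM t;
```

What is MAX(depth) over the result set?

Base: id=16 (beta), parent_id=9, depth 0.
Iteration 1: join on id=9 -> kappa (id 9, parent_id=5, depth 1).
Iteration 2: join on id=5 -> lam (id 5, parent_id=4, depth 2).
Iteration 3: join on id=4 -> xi (id 4, parent_id=1, depth 3).
Iteration 4: join on id=1 -> gamma (id 1, parent_id=NULL, depth 4).
Iteration 5: parent_id is NULL; no match; recursion stops.
depth values: 0, 1, 2, 3, 4; the maximum is 4.

4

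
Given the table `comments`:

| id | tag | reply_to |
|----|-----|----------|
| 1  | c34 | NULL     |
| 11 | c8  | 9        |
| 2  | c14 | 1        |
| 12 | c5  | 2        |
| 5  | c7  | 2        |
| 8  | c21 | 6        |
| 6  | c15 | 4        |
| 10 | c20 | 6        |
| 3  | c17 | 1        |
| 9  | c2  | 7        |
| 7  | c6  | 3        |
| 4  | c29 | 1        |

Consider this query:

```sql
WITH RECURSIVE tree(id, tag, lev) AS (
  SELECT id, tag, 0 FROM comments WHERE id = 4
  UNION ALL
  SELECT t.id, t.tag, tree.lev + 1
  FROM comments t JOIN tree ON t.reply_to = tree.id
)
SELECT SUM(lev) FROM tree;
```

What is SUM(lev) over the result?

Base: id=4 (c29) at lev 0.
Iteration 1: rows with reply_to in {4} -> c15 (id 6, lev 1).
Iteration 2: rows with reply_to in {6} -> c21 (id 8, lev 2), c20 (id 10, lev 2).
Iteration 3: no rows with reply_to in {8,10}; recursion stops.
SUM(lev) = 0 + 1 + 2 + 2 = 5.

5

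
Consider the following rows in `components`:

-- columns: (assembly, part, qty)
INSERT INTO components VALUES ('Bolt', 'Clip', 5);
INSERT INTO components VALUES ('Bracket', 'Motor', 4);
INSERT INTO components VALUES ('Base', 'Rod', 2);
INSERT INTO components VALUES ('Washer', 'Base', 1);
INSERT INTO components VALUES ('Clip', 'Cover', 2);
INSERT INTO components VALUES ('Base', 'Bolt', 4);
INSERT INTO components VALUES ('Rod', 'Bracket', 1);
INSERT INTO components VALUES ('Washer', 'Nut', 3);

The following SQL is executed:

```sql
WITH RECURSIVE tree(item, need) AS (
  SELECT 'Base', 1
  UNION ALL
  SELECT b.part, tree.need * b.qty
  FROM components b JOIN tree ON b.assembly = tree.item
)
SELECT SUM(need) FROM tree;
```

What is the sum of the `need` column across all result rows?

Base: (Base, need=1).
Iteration 1: components of {Base} -> Bolt = 1*4 = 4, Rod = 1*2 = 2.
Iteration 2: components of {Bolt,Rod} -> Bracket = 2*1 = 2, Clip = 4*5 = 20.
Iteration 3: components of {Bracket,Clip} -> Cover = 20*2 = 40, Motor = 2*4 = 8.
Iteration 4: no further components; recursion stops.
SUM(need) = 1 + 4 + 2 + 20 + 2 + 40 + 8 = 77.

77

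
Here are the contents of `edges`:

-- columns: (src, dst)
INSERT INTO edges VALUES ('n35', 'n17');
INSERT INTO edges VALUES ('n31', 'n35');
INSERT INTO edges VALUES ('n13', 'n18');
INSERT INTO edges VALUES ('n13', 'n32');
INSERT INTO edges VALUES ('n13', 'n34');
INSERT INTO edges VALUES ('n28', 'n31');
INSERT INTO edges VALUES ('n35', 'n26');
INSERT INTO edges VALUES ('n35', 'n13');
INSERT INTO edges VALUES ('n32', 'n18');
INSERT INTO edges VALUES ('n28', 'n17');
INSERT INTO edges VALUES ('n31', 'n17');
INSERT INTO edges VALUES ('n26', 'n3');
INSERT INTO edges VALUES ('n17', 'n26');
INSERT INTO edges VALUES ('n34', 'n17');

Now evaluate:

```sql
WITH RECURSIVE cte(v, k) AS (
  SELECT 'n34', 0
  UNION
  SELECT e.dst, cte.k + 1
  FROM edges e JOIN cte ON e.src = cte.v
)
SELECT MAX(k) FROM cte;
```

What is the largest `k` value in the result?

Base: (n34, k=0).
Iteration 1: edges from {n34} -> (n17, k=1).
Iteration 2: edges from {n17} -> (n26, k=2).
Iteration 3: edges from {n26} -> (n3, k=3).
Iteration 4: no outgoing edges from {n3}; recursion stops.
k values: 0, 1, 2, 3; the maximum is 3.

3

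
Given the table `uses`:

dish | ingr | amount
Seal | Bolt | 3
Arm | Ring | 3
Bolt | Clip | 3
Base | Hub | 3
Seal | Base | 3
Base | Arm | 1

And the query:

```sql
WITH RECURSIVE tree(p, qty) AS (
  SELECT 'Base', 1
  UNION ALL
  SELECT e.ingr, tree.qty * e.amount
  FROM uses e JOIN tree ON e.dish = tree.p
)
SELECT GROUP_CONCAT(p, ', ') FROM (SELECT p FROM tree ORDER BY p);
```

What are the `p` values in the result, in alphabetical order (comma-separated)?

Arm, Base, Hub, Ring

Base: (Base, qty=1).
Iteration 1: components of {Base} -> Arm = 1*1 = 1, Hub = 1*3 = 3.
Iteration 2: components of {Arm,Hub} -> Ring = 1*3 = 3.
Iteration 3: no further components; recursion stops.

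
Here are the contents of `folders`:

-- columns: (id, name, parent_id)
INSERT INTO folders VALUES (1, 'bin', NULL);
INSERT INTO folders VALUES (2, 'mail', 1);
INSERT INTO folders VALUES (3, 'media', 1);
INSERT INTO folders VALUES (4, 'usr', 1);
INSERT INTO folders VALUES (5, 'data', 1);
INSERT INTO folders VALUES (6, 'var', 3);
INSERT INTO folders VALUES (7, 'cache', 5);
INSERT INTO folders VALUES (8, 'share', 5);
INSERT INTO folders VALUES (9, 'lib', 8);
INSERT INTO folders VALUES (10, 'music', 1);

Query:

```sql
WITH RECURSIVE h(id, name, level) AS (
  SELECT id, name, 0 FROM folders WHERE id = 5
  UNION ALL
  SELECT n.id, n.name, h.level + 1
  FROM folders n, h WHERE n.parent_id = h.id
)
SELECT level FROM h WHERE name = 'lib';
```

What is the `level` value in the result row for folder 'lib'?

2

Base: id=5 (data) at level 0.
Iteration 1: rows with parent_id in {5} -> cache (id 7, level 1), share (id 8, level 1).
Iteration 2: rows with parent_id in {7,8} -> lib (id 9, level 2).
Iteration 3: no rows with parent_id in {9}; recursion stops.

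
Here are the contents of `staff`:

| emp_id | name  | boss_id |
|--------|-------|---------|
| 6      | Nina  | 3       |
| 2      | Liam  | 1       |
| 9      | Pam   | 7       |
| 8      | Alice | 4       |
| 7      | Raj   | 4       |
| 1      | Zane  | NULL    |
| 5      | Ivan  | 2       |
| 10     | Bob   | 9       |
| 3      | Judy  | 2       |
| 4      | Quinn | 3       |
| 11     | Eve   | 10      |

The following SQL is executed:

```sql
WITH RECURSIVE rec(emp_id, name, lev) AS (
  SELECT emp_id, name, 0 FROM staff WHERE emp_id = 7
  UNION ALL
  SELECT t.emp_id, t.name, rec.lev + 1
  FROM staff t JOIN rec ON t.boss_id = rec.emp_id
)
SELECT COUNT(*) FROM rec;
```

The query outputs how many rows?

4

Base: emp_id=7 (Raj) at lev 0.
Iteration 1: rows with boss_id in {7} -> Pam (id 9, lev 1).
Iteration 2: rows with boss_id in {9} -> Bob (id 10, lev 2).
Iteration 3: rows with boss_id in {10} -> Eve (id 11, lev 3).
Iteration 4: no rows with boss_id in {11}; recursion stops.
Total rows emitted: 4.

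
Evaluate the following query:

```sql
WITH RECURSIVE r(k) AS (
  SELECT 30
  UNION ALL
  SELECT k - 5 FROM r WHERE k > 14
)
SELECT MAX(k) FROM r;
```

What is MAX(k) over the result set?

Base: k=30.
Iteration 1: 30 > 14 holds -> k = 30 - 5 = 25.
Iteration 2: 25 > 14 holds -> k = 25 - 5 = 20.
Iteration 3: 20 > 14 holds -> k = 20 - 5 = 15.
Iteration 4: 15 > 14 holds -> k = 15 - 5 = 10.
Iteration 5: 10 > 14 fails; recursion stops.
k values: 30, 25, 20, 15, 10; the maximum is 30.

30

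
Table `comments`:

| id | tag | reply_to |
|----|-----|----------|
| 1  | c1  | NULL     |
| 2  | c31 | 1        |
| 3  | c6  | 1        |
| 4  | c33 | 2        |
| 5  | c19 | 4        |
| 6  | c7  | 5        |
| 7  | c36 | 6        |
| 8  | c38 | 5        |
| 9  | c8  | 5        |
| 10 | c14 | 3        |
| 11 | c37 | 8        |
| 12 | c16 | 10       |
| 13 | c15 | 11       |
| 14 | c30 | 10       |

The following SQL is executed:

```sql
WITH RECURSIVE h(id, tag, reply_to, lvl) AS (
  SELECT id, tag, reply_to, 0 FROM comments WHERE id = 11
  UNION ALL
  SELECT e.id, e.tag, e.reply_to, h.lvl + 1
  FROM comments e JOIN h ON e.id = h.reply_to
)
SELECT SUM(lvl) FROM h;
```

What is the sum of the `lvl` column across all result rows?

Base: id=11 (c37), reply_to=8, lvl 0.
Iteration 1: join on id=8 -> c38 (id 8, reply_to=5, lvl 1).
Iteration 2: join on id=5 -> c19 (id 5, reply_to=4, lvl 2).
Iteration 3: join on id=4 -> c33 (id 4, reply_to=2, lvl 3).
Iteration 4: join on id=2 -> c31 (id 2, reply_to=1, lvl 4).
Iteration 5: join on id=1 -> c1 (id 1, reply_to=NULL, lvl 5).
Iteration 6: reply_to is NULL; no match; recursion stops.
SUM(lvl) = 0 + 1 + 2 + 3 + 4 + 5 = 15.

15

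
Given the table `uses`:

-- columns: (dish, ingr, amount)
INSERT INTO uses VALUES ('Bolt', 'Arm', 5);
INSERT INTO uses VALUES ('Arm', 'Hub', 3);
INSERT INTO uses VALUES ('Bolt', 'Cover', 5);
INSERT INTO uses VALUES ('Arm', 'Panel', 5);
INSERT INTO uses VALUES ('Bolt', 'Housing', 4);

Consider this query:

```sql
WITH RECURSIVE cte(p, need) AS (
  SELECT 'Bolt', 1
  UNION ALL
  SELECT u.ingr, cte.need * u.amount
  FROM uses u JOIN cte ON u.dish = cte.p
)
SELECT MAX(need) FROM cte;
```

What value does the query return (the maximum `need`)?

25

Base: (Bolt, need=1).
Iteration 1: components of {Bolt} -> Arm = 1*5 = 5, Cover = 1*5 = 5, Housing = 1*4 = 4.
Iteration 2: components of {Arm,Cover,Housing} -> Hub = 5*3 = 15, Panel = 5*5 = 25.
Iteration 3: no further components; recursion stops.
need values: 1, 5, 4, 5, 15, 25; the maximum is 25.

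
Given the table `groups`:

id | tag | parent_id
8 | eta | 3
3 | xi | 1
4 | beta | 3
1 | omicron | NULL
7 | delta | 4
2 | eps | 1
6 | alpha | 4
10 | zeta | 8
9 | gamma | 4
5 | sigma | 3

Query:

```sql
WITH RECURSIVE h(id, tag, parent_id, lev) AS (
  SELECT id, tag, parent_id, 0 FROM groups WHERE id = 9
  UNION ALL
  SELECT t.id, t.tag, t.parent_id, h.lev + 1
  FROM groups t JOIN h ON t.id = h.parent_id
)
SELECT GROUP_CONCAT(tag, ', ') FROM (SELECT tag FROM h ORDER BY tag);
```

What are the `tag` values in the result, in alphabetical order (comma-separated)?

Base: id=9 (gamma), parent_id=4, lev 0.
Iteration 1: join on id=4 -> beta (id 4, parent_id=3, lev 1).
Iteration 2: join on id=3 -> xi (id 3, parent_id=1, lev 2).
Iteration 3: join on id=1 -> omicron (id 1, parent_id=NULL, lev 3).
Iteration 4: parent_id is NULL; no match; recursion stops.

beta, gamma, omicron, xi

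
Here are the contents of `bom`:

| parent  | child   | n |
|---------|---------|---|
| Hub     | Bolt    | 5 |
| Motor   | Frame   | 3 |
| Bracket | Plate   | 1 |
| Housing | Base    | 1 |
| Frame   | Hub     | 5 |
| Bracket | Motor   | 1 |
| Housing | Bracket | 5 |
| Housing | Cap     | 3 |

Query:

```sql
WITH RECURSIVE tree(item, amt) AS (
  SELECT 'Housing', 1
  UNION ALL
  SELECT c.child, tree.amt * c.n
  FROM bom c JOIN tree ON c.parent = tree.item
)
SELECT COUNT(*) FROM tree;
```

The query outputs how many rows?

9

Base: (Housing, amt=1).
Iteration 1: components of {Housing} -> Base = 1*1 = 1, Bracket = 1*5 = 5, Cap = 1*3 = 3.
Iteration 2: components of {Base,Bracket,Cap} -> Motor = 5*1 = 5, Plate = 5*1 = 5.
Iteration 3: components of {Motor,Plate} -> Frame = 5*3 = 15.
Iteration 4: components of {Frame} -> Hub = 15*5 = 75.
Iteration 5: components of {Hub} -> Bolt = 75*5 = 375.
Iteration 6: no further components; recursion stops.
Total rows emitted: 9.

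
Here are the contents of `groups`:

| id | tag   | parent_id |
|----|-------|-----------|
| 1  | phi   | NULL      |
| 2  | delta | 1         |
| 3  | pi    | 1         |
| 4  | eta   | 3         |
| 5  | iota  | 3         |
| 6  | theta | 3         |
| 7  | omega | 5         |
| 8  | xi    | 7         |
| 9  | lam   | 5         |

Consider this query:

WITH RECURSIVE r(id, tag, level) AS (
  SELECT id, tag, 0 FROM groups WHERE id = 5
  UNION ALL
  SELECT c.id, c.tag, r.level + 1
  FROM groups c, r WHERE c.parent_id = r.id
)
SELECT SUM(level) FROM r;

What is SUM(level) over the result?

4

Base: id=5 (iota) at level 0.
Iteration 1: rows with parent_id in {5} -> omega (id 7, level 1), lam (id 9, level 1).
Iteration 2: rows with parent_id in {7,9} -> xi (id 8, level 2).
Iteration 3: no rows with parent_id in {8}; recursion stops.
SUM(level) = 0 + 1 + 1 + 2 = 4.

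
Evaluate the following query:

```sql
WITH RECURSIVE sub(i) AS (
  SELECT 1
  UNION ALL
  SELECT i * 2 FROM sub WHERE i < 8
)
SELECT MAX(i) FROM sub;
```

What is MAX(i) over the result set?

Base: i=1.
Iteration 1: 1 < 8 holds -> i = 1 * 2 = 2.
Iteration 2: 2 < 8 holds -> i = 2 * 2 = 4.
Iteration 3: 4 < 8 holds -> i = 4 * 2 = 8.
Iteration 4: 8 < 8 fails; recursion stops.
i values: 1, 2, 4, 8; the maximum is 8.

8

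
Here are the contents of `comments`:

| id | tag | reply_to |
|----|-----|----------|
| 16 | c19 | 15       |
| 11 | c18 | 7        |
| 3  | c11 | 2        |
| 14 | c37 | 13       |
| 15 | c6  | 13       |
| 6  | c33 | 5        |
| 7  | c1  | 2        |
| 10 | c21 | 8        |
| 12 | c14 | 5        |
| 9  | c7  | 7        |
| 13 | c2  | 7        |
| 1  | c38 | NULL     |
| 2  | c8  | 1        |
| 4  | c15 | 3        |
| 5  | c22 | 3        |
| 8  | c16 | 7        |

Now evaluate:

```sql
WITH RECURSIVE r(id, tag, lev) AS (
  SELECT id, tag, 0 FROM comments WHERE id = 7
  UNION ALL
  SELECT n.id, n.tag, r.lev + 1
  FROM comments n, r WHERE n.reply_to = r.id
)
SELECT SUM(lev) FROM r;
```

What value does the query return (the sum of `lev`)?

Base: id=7 (c1) at lev 0.
Iteration 1: rows with reply_to in {7} -> c16 (id 8, lev 1), c7 (id 9, lev 1), c18 (id 11, lev 1), c2 (id 13, lev 1).
Iteration 2: rows with reply_to in {8,9,11,13} -> c21 (id 10, lev 2), c37 (id 14, lev 2), c6 (id 15, lev 2).
Iteration 3: rows with reply_to in {10,14,15} -> c19 (id 16, lev 3).
Iteration 4: no rows with reply_to in {16}; recursion stops.
SUM(lev) = 0 + 1 + 1 + 1 + 1 + 2 + 2 + 2 + 3 = 13.

13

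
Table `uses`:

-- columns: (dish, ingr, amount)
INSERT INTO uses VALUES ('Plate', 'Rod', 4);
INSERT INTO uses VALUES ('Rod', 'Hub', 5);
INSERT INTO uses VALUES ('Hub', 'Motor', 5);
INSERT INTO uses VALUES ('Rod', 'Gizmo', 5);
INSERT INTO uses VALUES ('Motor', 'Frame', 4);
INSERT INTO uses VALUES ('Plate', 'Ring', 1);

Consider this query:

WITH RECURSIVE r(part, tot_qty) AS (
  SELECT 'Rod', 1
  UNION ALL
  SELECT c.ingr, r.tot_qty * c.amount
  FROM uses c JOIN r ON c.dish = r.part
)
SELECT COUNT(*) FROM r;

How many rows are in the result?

5

Base: (Rod, tot_qty=1).
Iteration 1: components of {Rod} -> Gizmo = 1*5 = 5, Hub = 1*5 = 5.
Iteration 2: components of {Gizmo,Hub} -> Motor = 5*5 = 25.
Iteration 3: components of {Motor} -> Frame = 25*4 = 100.
Iteration 4: no further components; recursion stops.
Total rows emitted: 5.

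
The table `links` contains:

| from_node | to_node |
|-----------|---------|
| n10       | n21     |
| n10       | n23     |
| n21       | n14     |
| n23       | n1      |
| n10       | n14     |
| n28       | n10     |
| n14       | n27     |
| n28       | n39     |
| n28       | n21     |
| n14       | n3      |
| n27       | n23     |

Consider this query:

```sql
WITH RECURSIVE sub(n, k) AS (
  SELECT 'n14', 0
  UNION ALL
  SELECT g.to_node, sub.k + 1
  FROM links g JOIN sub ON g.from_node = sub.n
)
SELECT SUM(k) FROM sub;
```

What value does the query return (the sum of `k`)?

Base: (n14, k=0).
Iteration 1: edges from {n14} -> (n27, k=1), (n3, k=1).
Iteration 2: edges from {n27,n3} -> (n23, k=2).
Iteration 3: edges from {n23} -> (n1, k=3).
Iteration 4: no outgoing edges from {n1}; recursion stops.
SUM(k) = 0 + 1 + 1 + 2 + 3 = 7.

7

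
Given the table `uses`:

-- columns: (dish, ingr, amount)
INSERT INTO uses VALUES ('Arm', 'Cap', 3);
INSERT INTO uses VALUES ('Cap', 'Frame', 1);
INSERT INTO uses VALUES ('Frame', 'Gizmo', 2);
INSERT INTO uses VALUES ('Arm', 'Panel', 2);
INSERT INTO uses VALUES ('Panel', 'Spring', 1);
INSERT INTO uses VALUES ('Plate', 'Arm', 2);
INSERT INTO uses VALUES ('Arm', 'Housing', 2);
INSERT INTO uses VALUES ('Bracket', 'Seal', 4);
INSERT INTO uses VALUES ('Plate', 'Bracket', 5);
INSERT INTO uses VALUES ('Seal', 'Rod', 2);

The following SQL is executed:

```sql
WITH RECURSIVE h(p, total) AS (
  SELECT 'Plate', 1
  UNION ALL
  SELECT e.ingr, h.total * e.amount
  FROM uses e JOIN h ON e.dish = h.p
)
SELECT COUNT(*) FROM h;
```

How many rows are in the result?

11

Base: (Plate, total=1).
Iteration 1: components of {Plate} -> Arm = 1*2 = 2, Bracket = 1*5 = 5.
Iteration 2: components of {Arm,Bracket} -> Cap = 2*3 = 6, Housing = 2*2 = 4, Panel = 2*2 = 4, Seal = 5*4 = 20.
Iteration 3: components of {Cap,Housing,Panel,Seal} -> Frame = 6*1 = 6, Rod = 20*2 = 40, Spring = 4*1 = 4.
Iteration 4: components of {Frame,Rod,Spring} -> Gizmo = 6*2 = 12.
Iteration 5: no further components; recursion stops.
Total rows emitted: 11.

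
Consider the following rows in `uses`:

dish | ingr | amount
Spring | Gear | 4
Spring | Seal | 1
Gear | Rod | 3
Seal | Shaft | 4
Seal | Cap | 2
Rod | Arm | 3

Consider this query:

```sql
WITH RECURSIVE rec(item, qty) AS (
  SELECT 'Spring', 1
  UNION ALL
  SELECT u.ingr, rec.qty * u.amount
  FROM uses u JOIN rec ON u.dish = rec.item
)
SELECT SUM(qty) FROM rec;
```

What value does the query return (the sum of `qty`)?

Base: (Spring, qty=1).
Iteration 1: components of {Spring} -> Gear = 1*4 = 4, Seal = 1*1 = 1.
Iteration 2: components of {Gear,Seal} -> Cap = 1*2 = 2, Rod = 4*3 = 12, Shaft = 1*4 = 4.
Iteration 3: components of {Cap,Rod,Shaft} -> Arm = 12*3 = 36.
Iteration 4: no further components; recursion stops.
SUM(qty) = 1 + 1 + 4 + 2 + 4 + 12 + 36 = 60.

60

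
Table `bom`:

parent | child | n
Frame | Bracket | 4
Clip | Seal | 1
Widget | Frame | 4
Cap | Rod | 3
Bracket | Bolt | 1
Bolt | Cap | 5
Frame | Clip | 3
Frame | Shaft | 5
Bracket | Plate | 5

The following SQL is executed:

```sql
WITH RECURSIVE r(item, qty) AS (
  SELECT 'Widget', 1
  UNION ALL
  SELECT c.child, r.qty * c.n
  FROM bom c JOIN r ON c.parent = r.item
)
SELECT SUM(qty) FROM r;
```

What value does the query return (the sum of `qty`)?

481

Base: (Widget, qty=1).
Iteration 1: components of {Widget} -> Frame = 1*4 = 4.
Iteration 2: components of {Frame} -> Bracket = 4*4 = 16, Clip = 4*3 = 12, Shaft = 4*5 = 20.
Iteration 3: components of {Bracket,Clip,Shaft} -> Bolt = 16*1 = 16, Plate = 16*5 = 80, Seal = 12*1 = 12.
Iteration 4: components of {Bolt,Plate,Seal} -> Cap = 16*5 = 80.
Iteration 5: components of {Cap} -> Rod = 80*3 = 240.
Iteration 6: no further components; recursion stops.
SUM(qty) = 1 + 4 + 20 + 12 + 16 + 12 + 80 + 16 + 80 + 240 = 481.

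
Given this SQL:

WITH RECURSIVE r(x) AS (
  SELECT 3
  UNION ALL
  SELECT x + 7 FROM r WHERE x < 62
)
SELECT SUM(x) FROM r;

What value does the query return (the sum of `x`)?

345

Base: x=3.
Iteration 1: 3 < 62 holds -> x = 3 + 7 = 10.
Iteration 2: 10 < 62 holds -> x = 10 + 7 = 17.
Iteration 3: 17 < 62 holds -> x = 17 + 7 = 24.
Iteration 4: 24 < 62 holds -> x = 24 + 7 = 31.
Iteration 5: 31 < 62 holds -> x = 31 + 7 = 38.
Iteration 6: 38 < 62 holds -> x = 38 + 7 = 45.
Iteration 7: 45 < 62 holds -> x = 45 + 7 = 52.
Iteration 8: 52 < 62 holds -> x = 52 + 7 = 59.
Iteration 9: 59 < 62 holds -> x = 59 + 7 = 66.
Iteration 10: 66 < 62 fails; recursion stops.
SUM(x) = 3 + 10 + 17 + 24 + 31 + 38 + 45 + 52 + 59 + 66 = 345.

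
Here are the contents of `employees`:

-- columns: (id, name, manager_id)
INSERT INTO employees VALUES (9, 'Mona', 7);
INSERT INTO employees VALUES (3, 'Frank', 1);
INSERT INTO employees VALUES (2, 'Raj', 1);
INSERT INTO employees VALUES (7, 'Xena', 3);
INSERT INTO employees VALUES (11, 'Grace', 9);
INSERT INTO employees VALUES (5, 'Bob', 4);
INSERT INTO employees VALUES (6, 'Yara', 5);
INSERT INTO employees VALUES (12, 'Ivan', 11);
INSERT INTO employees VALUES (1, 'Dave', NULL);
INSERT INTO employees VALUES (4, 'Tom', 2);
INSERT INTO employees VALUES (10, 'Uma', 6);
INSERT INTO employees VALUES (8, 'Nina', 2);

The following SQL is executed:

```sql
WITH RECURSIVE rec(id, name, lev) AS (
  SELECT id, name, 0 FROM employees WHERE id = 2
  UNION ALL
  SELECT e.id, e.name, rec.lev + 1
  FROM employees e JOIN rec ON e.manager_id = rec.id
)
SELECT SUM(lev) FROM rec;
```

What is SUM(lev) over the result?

11

Base: id=2 (Raj) at lev 0.
Iteration 1: rows with manager_id in {2} -> Tom (id 4, lev 1), Nina (id 8, lev 1).
Iteration 2: rows with manager_id in {4,8} -> Bob (id 5, lev 2).
Iteration 3: rows with manager_id in {5} -> Yara (id 6, lev 3).
Iteration 4: rows with manager_id in {6} -> Uma (id 10, lev 4).
Iteration 5: no rows with manager_id in {10}; recursion stops.
SUM(lev) = 0 + 1 + 1 + 2 + 3 + 4 = 11.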